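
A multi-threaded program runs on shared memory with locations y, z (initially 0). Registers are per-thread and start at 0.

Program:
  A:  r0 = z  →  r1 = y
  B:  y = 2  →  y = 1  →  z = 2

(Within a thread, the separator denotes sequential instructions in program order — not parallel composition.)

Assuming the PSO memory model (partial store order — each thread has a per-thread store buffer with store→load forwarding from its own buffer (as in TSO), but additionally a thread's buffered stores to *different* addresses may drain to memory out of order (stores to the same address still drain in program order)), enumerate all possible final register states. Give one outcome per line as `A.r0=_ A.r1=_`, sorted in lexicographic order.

A.r0=0 A.r1=0
A.r0=0 A.r1=1
A.r0=0 A.r1=2
A.r0=2 A.r1=0
A.r0=2 A.r1=1
A.r0=2 A.r1=2

outcome vector order: (A.r0,A.r1)
|PSO outcomes| = 6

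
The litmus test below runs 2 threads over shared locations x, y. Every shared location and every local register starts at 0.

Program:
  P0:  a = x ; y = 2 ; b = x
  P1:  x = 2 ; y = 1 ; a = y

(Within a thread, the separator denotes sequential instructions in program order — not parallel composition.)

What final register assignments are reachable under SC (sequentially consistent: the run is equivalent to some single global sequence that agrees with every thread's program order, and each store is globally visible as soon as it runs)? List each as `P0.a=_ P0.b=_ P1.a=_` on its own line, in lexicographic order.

P0.a=0 P0.b=0 P1.a=1
P0.a=0 P0.b=2 P1.a=1
P0.a=0 P0.b=2 P1.a=2
P0.a=2 P0.b=2 P1.a=1
P0.a=2 P0.b=2 P1.a=2

outcome vector order: (P0.a,P0.b,P1.a)
|SC outcomes| = 5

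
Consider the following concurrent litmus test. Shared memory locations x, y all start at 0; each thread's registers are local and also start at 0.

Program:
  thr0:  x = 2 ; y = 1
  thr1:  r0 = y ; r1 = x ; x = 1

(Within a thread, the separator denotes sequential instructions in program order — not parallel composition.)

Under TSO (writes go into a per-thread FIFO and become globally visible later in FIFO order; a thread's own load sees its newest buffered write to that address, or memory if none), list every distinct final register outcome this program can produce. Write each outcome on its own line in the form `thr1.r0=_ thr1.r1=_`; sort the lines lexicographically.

outcome vector order: (thr1.r0,thr1.r1)
|TSO outcomes| = 3

thr1.r0=0 thr1.r1=0
thr1.r0=0 thr1.r1=2
thr1.r0=1 thr1.r1=2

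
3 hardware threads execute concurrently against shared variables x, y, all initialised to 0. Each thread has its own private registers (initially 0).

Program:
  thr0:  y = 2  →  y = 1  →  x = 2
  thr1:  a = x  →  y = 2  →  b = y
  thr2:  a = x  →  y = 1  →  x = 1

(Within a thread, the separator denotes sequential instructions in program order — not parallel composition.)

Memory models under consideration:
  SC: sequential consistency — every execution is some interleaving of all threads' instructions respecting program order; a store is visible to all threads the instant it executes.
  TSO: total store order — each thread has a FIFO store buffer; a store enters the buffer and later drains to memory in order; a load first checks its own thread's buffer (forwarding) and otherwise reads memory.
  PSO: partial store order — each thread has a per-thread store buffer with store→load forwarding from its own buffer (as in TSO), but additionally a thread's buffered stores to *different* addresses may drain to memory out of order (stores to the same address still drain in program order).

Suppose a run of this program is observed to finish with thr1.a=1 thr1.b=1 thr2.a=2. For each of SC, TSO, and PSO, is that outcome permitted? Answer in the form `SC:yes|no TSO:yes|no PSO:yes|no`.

outcome vector order: (thr1.a,thr1.b,thr2.a)
under SC → <0 1 0>, <0 1 2>, <0 2 0>, <0 2 2>, <1 1 0>, <1 2 0>, <1 2 2>, <2 1 0>, <2 1 2>, <2 2 0>, <2 2 2>
under TSO → <0 1 0>, <0 1 2>, <0 2 0>, <0 2 2>, <1 1 0>, <1 2 0>, <1 2 2>, <2 1 0>, <2 1 2>, <2 2 0>, <2 2 2>
under PSO → <0 1 0>, <0 1 2>, <0 2 0>, <0 2 2>, <1 1 0>, <1 1 2>, <1 2 0>, <1 2 2>, <2 1 0>, <2 1 2>, <2 2 0>, <2 2 2>
target <1 1 2> ∈ {PSO}

SC:no TSO:no PSO:yes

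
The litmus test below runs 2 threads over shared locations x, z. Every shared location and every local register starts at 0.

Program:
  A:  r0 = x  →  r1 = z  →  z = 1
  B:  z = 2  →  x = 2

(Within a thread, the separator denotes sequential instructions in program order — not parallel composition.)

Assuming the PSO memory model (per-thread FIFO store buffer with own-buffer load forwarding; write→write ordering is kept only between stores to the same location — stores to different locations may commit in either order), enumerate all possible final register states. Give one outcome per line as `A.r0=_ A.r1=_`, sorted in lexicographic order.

outcome vector order: (A.r0,A.r1)
|PSO outcomes| = 4

A.r0=0 A.r1=0
A.r0=0 A.r1=2
A.r0=2 A.r1=0
A.r0=2 A.r1=2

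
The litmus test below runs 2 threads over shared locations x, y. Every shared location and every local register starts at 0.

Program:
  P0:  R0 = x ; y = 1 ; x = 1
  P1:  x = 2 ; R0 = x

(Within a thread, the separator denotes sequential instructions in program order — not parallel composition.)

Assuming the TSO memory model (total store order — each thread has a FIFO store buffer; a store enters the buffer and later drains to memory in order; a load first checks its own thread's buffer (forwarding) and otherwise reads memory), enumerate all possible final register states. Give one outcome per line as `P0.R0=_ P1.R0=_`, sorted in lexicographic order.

P0.R0=0 P1.R0=1
P0.R0=0 P1.R0=2
P0.R0=2 P1.R0=1
P0.R0=2 P1.R0=2

outcome vector order: (P0.R0,P1.R0)
|TSO outcomes| = 4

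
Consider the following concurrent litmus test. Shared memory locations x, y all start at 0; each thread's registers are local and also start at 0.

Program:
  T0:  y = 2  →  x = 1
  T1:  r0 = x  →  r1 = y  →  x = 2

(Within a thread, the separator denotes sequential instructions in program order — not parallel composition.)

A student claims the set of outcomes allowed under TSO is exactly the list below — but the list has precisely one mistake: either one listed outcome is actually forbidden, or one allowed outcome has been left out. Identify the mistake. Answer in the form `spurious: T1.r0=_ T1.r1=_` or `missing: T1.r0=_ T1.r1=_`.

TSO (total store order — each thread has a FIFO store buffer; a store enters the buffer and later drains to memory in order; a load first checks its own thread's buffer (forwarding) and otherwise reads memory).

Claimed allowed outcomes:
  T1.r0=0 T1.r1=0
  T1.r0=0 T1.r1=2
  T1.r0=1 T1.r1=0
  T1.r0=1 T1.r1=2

outcome vector order: (T1.r0,T1.r1)
TSO (3): 0/0; 0/2; 1/2
claimed∖TSO = {1/0}

spurious: T1.r0=1 T1.r1=0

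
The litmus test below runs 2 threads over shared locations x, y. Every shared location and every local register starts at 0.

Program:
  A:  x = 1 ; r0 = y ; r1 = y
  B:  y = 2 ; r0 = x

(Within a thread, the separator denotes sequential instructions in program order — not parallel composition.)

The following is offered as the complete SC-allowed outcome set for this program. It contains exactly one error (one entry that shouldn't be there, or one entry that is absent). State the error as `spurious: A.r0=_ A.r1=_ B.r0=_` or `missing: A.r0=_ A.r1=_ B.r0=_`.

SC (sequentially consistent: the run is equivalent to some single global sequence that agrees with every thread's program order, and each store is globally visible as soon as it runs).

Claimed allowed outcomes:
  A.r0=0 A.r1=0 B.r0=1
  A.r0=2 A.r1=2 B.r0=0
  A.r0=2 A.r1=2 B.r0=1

missing: A.r0=0 A.r1=2 B.r0=1

outcome vector order: (A.r0,A.r1,B.r0)
[SC] allowed = {001 021 220 221}
SC∖claimed = {021}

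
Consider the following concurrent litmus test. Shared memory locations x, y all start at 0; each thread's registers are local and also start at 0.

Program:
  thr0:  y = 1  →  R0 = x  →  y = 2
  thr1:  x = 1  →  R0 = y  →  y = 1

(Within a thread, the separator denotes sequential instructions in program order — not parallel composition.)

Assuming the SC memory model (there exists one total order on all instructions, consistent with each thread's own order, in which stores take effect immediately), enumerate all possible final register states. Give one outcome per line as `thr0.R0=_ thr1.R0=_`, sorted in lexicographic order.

outcome vector order: (thr0.R0,thr1.R0)
|SC outcomes| = 5

thr0.R0=0 thr1.R0=1
thr0.R0=0 thr1.R0=2
thr0.R0=1 thr1.R0=0
thr0.R0=1 thr1.R0=1
thr0.R0=1 thr1.R0=2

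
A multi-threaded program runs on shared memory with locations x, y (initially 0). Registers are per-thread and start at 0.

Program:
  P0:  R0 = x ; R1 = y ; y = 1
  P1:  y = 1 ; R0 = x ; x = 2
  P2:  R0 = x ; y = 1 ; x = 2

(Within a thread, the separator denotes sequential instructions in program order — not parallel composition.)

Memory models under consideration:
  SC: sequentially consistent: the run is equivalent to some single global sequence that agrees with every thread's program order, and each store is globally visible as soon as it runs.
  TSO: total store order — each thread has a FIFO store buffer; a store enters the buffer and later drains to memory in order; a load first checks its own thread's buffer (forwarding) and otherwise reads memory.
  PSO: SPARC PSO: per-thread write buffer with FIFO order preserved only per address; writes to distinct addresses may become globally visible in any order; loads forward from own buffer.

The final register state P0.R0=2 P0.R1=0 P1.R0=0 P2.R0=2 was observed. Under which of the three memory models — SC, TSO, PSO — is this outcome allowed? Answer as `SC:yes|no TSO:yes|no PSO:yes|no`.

outcome vector order: (P0.R0,P0.R1,P1.R0,P2.R0)
under SC → (0,0,0,0), (0,0,0,2), (0,0,2,0), (0,1,0,0), (0,1,0,2), (0,1,2,0), (2,1,0,0), (2,1,0,2), (2,1,2,0)
under TSO → (0,0,0,0), (0,0,0,2), (0,0,2,0), (0,1,0,0), (0,1,0,2), (0,1,2,0), (2,1,0,0), (2,1,0,2), (2,1,2,0)
under PSO → (0,0,0,0), (0,0,0,2), (0,0,2,0), (0,1,0,0), (0,1,0,2), (0,1,2,0), (2,0,0,0), (2,0,0,2), (2,0,2,0), (2,1,0,0), (2,1,0,2), (2,1,2,0)
target (2,0,0,2) ∈ {PSO}

SC:no TSO:no PSO:yes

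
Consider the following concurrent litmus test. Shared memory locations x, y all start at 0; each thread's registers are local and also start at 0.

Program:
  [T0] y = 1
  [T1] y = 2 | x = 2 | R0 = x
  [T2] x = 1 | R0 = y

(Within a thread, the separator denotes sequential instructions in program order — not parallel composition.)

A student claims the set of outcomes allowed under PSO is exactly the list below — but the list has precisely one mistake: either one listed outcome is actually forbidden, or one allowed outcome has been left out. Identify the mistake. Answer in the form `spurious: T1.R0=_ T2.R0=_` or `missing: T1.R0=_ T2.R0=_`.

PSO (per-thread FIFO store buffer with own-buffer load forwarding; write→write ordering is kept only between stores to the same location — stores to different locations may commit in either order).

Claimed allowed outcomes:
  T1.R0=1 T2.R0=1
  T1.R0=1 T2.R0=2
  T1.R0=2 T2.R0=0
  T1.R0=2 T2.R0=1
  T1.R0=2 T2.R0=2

missing: T1.R0=1 T2.R0=0

outcome vector order: (T1.R0,T2.R0)
[PSO] allowed = {<1 0> <1 1> <1 2> <2 0> <2 1> <2 2>}
PSO∖claimed = {<1 0>}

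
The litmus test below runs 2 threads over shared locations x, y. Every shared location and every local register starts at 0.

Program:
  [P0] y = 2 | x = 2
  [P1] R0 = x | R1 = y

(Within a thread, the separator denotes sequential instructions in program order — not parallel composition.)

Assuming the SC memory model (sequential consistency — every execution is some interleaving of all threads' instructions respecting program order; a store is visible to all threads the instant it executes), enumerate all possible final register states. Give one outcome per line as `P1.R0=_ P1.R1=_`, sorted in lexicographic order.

P1.R0=0 P1.R1=0
P1.R0=0 P1.R1=2
P1.R0=2 P1.R1=2

outcome vector order: (P1.R0,P1.R1)
|SC outcomes| = 3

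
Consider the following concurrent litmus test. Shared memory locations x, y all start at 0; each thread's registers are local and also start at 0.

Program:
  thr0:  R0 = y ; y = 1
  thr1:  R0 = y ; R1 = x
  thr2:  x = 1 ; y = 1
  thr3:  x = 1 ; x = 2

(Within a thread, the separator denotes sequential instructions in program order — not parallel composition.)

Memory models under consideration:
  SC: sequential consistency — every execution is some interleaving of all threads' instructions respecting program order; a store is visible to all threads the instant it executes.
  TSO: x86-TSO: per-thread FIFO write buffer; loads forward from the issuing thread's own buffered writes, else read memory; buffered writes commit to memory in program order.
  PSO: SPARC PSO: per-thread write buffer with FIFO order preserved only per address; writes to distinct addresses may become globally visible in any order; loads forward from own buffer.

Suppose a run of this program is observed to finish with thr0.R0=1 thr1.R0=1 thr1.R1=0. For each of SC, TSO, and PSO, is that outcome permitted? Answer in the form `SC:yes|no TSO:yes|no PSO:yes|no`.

outcome vector order: (thr0.R0,thr1.R0,thr1.R1)
[SC] allowed = {<0 0 0> <0 0 1> <0 0 2> <0 1 0> <0 1 1> <0 1 2> <1 0 0> <1 0 1> <1 0 2> <1 1 1> <1 1 2>}
[TSO] allowed = {<0 0 0> <0 0 1> <0 0 2> <0 1 0> <0 1 1> <0 1 2> <1 0 0> <1 0 1> <1 0 2> <1 1 1> <1 1 2>}
[PSO] allowed = {<0 0 0> <0 0 1> <0 0 2> <0 1 0> <0 1 1> <0 1 2> <1 0 0> <1 0 1> <1 0 2> <1 1 0> <1 1 1> <1 1 2>}
target <1 1 0> ∈ {PSO}

SC:no TSO:no PSO:yes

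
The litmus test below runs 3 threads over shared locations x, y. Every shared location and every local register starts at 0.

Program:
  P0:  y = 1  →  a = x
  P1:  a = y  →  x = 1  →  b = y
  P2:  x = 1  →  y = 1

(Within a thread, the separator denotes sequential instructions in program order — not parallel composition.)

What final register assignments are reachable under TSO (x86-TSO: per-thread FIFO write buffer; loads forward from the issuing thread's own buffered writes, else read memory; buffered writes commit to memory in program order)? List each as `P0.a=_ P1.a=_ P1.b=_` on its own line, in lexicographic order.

outcome vector order: (P0.a,P1.a,P1.b)
|TSO outcomes| = 6

P0.a=0 P1.a=0 P1.b=0
P0.a=0 P1.a=0 P1.b=1
P0.a=0 P1.a=1 P1.b=1
P0.a=1 P1.a=0 P1.b=0
P0.a=1 P1.a=0 P1.b=1
P0.a=1 P1.a=1 P1.b=1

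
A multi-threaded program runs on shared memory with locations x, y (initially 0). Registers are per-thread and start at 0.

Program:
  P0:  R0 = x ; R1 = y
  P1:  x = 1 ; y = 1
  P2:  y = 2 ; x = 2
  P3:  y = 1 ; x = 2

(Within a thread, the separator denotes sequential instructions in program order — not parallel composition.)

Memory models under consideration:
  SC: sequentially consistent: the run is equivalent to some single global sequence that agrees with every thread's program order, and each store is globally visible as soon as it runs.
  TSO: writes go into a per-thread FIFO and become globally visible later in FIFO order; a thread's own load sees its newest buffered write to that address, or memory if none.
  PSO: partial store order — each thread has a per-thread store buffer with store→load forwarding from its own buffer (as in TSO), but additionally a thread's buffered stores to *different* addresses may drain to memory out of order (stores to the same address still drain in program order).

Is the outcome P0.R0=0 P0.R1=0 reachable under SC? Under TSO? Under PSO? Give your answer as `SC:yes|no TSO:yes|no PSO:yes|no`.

SC:yes TSO:yes PSO:yes

outcome vector order: (P0.R0,P0.R1)
SC: 8 outcomes — {(0,0) (0,1) (0,2) (1,0) (1,1) (1,2) (2,1) (2,2)}
TSO: 8 outcomes — {(0,0) (0,1) (0,2) (1,0) (1,1) (1,2) (2,1) (2,2)}
PSO: 9 outcomes — {(0,0) (0,1) (0,2) (1,0) (1,1) (1,2) (2,0) (2,1) (2,2)}
target (0,0) ∈ {SC,TSO,PSO}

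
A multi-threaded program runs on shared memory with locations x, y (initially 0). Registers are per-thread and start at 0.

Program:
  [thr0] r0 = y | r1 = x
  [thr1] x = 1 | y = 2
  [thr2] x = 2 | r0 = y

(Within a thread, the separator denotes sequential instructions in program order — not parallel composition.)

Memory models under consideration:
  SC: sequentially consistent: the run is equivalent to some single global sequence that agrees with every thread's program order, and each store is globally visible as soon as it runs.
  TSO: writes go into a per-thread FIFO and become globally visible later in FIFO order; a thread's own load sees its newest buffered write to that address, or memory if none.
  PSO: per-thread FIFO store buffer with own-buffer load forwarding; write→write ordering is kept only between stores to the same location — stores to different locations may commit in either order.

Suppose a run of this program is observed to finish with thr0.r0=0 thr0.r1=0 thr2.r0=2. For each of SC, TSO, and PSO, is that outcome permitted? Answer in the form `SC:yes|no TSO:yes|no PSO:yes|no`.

SC:yes TSO:yes PSO:yes

outcome vector order: (thr0.r0,thr0.r1,thr2.r0)
SC: 10 outcomes — {<0 0 0>; <0 0 2>; <0 1 0>; <0 1 2>; <0 2 0>; <0 2 2>; <2 1 0>; <2 1 2>; <2 2 0>; <2 2 2>}
TSO: 10 outcomes — {<0 0 0>; <0 0 2>; <0 1 0>; <0 1 2>; <0 2 0>; <0 2 2>; <2 1 0>; <2 1 2>; <2 2 0>; <2 2 2>}
PSO: 12 outcomes — {<0 0 0>; <0 0 2>; <0 1 0>; <0 1 2>; <0 2 0>; <0 2 2>; <2 0 0>; <2 0 2>; <2 1 0>; <2 1 2>; <2 2 0>; <2 2 2>}
target <0 0 2> ∈ {SC,TSO,PSO}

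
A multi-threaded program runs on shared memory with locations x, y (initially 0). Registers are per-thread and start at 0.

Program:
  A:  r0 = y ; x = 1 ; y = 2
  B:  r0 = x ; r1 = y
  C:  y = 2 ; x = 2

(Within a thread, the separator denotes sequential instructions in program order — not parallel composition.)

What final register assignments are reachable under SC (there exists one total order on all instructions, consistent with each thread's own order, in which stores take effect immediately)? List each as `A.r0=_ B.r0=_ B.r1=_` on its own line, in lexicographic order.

outcome vector order: (A.r0,B.r0,B.r1)
|SC outcomes| = 9

A.r0=0 B.r0=0 B.r1=0
A.r0=0 B.r0=0 B.r1=2
A.r0=0 B.r0=1 B.r1=0
A.r0=0 B.r0=1 B.r1=2
A.r0=0 B.r0=2 B.r1=2
A.r0=2 B.r0=0 B.r1=0
A.r0=2 B.r0=0 B.r1=2
A.r0=2 B.r0=1 B.r1=2
A.r0=2 B.r0=2 B.r1=2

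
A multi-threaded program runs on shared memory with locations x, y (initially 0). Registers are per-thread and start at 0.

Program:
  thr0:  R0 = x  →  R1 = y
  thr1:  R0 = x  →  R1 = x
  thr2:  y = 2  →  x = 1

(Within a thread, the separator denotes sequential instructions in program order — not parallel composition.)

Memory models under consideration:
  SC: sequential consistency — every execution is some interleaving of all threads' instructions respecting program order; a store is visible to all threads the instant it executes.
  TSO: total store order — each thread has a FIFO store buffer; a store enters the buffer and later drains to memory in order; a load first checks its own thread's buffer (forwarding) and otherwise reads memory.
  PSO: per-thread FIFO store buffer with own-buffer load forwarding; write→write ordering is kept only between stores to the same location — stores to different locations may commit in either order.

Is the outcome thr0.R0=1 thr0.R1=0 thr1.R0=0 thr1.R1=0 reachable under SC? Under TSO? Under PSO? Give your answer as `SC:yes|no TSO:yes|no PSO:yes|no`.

SC:no TSO:no PSO:yes

outcome vector order: (thr0.R0,thr0.R1,thr1.R0,thr1.R1)
SC (9): 0/0/0/0 0/0/0/1 0/0/1/1 0/2/0/0 0/2/0/1 0/2/1/1 1/2/0/0 1/2/0/1 1/2/1/1
TSO (9): 0/0/0/0 0/0/0/1 0/0/1/1 0/2/0/0 0/2/0/1 0/2/1/1 1/2/0/0 1/2/0/1 1/2/1/1
PSO (12): 0/0/0/0 0/0/0/1 0/0/1/1 0/2/0/0 0/2/0/1 0/2/1/1 1/0/0/0 1/0/0/1 1/0/1/1 1/2/0/0 1/2/0/1 1/2/1/1
target 1/0/0/0 ∈ {PSO}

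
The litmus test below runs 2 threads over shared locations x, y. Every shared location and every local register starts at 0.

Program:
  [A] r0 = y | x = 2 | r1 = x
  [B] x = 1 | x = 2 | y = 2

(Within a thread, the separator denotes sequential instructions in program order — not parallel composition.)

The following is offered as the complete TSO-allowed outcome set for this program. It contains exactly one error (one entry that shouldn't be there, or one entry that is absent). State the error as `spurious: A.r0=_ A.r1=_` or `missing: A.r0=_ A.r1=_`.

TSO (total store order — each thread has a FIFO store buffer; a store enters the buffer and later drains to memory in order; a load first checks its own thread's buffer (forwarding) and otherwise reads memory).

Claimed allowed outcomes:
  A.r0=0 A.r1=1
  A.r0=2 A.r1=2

missing: A.r0=0 A.r1=2

outcome vector order: (A.r0,A.r1)
TSO (3): 0/1; 0/2; 2/2
TSO∖claimed = {0/2}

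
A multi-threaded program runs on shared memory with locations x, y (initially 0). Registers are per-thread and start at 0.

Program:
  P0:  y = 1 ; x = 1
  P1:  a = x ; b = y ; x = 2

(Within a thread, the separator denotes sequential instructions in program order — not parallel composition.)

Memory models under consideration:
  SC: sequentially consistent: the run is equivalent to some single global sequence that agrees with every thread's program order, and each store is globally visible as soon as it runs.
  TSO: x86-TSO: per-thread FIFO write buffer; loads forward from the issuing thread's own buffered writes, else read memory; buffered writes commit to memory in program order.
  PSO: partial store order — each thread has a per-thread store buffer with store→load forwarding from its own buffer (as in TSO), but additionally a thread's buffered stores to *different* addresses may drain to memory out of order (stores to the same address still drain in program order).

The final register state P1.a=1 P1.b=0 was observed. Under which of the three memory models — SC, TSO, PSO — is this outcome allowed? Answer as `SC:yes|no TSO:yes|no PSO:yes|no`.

SC:no TSO:no PSO:yes

outcome vector order: (P1.a,P1.b)
under SC → 00, 01, 11
under TSO → 00, 01, 11
under PSO → 00, 01, 10, 11
target 10 ∈ {PSO}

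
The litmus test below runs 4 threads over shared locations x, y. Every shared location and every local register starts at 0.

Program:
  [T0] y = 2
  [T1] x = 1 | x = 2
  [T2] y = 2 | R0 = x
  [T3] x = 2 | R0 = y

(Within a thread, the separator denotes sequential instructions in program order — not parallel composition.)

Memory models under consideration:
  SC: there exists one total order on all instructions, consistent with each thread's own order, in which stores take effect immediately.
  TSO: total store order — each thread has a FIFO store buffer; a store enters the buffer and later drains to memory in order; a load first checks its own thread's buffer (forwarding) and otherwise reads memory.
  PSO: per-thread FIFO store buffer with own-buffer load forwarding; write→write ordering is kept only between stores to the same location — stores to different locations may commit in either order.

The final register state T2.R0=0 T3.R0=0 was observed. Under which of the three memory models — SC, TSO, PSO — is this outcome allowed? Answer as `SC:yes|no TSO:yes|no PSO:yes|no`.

SC:no TSO:yes PSO:yes

outcome vector order: (T2.R0,T3.R0)
under SC → 02; 10; 12; 20; 22
under TSO → 00; 02; 10; 12; 20; 22
under PSO → 00; 02; 10; 12; 20; 22
target 00 ∈ {TSO,PSO}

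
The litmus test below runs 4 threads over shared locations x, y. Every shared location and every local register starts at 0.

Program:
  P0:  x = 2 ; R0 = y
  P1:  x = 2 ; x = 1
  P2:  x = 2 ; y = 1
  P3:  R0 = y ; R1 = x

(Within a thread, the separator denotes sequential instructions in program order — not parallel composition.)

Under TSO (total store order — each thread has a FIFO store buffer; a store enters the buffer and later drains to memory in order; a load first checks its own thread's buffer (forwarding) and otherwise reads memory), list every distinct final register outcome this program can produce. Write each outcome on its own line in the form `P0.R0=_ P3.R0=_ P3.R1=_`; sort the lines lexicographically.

outcome vector order: (P0.R0,P3.R0,P3.R1)
|TSO outcomes| = 10

P0.R0=0 P3.R0=0 P3.R1=0
P0.R0=0 P3.R0=0 P3.R1=1
P0.R0=0 P3.R0=0 P3.R1=2
P0.R0=0 P3.R0=1 P3.R1=1
P0.R0=0 P3.R0=1 P3.R1=2
P0.R0=1 P3.R0=0 P3.R1=0
P0.R0=1 P3.R0=0 P3.R1=1
P0.R0=1 P3.R0=0 P3.R1=2
P0.R0=1 P3.R0=1 P3.R1=1
P0.R0=1 P3.R0=1 P3.R1=2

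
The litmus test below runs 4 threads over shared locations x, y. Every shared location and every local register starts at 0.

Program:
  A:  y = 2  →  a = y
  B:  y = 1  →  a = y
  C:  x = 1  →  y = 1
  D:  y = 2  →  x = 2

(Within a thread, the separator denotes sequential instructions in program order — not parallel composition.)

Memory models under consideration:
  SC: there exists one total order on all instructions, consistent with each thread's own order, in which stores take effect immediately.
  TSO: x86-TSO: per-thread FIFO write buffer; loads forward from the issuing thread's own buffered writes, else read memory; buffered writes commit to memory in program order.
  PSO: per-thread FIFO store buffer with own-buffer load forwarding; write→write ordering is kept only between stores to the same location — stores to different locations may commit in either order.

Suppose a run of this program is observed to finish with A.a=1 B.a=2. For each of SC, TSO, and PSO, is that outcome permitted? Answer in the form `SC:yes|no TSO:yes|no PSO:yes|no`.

outcome vector order: (A.a,B.a)
under SC → 11 12 21 22
under TSO → 11 12 21 22
under PSO → 11 12 21 22
target 12 ∈ {SC,TSO,PSO}

SC:yes TSO:yes PSO:yes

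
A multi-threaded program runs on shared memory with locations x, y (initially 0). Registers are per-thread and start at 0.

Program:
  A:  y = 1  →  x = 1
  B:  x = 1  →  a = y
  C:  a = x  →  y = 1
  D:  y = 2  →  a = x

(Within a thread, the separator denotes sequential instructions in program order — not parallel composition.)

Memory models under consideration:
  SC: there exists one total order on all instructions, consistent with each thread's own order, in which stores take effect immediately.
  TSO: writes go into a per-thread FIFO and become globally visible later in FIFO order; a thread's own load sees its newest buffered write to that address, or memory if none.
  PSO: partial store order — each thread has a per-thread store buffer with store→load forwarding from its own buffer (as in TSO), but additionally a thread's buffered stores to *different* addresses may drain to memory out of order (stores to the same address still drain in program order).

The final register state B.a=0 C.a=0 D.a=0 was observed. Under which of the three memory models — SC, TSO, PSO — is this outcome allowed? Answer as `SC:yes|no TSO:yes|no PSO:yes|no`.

SC:no TSO:yes PSO:yes

outcome vector order: (B.a,C.a,D.a)
SC: 10 outcomes — {001 011 100 101 110 111 200 201 210 211}
TSO: 12 outcomes — {000 001 010 011 100 101 110 111 200 201 210 211}
PSO: 12 outcomes — {000 001 010 011 100 101 110 111 200 201 210 211}
target 000 ∈ {TSO,PSO}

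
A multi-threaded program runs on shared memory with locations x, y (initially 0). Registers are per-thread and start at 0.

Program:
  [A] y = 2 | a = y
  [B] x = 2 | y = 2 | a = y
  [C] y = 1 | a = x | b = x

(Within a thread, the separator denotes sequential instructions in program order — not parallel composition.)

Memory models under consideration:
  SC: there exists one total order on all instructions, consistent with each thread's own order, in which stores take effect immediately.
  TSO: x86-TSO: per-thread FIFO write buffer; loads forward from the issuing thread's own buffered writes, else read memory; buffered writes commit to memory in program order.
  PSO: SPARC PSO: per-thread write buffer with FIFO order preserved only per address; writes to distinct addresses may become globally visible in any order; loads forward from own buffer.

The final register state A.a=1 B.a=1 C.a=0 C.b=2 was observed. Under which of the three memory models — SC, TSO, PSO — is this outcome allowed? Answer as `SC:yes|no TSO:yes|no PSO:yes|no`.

SC:no TSO:yes PSO:yes

outcome vector order: (A.a,B.a,C.a,C.b)
SC: 8 outcomes — {1122; 1200; 1202; 1222; 2122; 2200; 2202; 2222}
TSO: 12 outcomes — {1100; 1102; 1122; 1200; 1202; 1222; 2100; 2102; 2122; 2200; 2202; 2222}
PSO: 12 outcomes — {1100; 1102; 1122; 1200; 1202; 1222; 2100; 2102; 2122; 2200; 2202; 2222}
target 1102 ∈ {TSO,PSO}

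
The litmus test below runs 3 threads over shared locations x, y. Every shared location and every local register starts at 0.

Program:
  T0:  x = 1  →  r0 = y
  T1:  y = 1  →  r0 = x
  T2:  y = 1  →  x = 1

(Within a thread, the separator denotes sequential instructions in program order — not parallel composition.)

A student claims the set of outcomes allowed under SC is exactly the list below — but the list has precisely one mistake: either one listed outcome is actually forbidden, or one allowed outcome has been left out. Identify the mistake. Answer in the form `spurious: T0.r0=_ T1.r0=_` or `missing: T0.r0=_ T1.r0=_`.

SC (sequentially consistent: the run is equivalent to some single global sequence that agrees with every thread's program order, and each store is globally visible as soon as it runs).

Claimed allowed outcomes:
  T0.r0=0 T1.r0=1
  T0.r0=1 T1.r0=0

outcome vector order: (T0.r0,T1.r0)
SC: 3 outcomes — {0/1, 1/0, 1/1}
SC∖claimed = {1/1}

missing: T0.r0=1 T1.r0=1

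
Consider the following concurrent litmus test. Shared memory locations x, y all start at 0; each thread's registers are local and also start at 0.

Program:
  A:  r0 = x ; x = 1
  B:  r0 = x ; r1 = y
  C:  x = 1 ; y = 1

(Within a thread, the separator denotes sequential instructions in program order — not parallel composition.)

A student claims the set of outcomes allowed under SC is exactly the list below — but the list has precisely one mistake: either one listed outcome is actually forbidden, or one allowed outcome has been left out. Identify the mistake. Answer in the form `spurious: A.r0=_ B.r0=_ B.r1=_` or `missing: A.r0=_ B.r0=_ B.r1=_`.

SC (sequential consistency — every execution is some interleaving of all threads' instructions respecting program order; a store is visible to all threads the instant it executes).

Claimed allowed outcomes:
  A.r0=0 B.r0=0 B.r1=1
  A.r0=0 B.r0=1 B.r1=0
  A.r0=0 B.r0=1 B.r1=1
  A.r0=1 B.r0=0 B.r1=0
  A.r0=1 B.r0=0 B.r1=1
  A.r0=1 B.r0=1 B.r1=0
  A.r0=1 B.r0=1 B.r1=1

outcome vector order: (A.r0,B.r0,B.r1)
SC: 8 outcomes — {(0,0,0), (0,0,1), (0,1,0), (0,1,1), (1,0,0), (1,0,1), (1,1,0), (1,1,1)}
SC∖claimed = {(0,0,0)}

missing: A.r0=0 B.r0=0 B.r1=0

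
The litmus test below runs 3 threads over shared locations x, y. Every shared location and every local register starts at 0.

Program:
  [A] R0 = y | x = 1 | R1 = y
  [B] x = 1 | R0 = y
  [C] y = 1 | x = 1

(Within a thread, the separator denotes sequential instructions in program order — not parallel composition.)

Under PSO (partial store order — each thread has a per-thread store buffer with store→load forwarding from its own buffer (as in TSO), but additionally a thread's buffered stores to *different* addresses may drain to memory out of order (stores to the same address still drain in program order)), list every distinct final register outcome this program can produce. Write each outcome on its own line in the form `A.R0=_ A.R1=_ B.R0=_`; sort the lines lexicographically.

A.R0=0 A.R1=0 B.R0=0
A.R0=0 A.R1=0 B.R0=1
A.R0=0 A.R1=1 B.R0=0
A.R0=0 A.R1=1 B.R0=1
A.R0=1 A.R1=1 B.R0=0
A.R0=1 A.R1=1 B.R0=1

outcome vector order: (A.R0,A.R1,B.R0)
|PSO outcomes| = 6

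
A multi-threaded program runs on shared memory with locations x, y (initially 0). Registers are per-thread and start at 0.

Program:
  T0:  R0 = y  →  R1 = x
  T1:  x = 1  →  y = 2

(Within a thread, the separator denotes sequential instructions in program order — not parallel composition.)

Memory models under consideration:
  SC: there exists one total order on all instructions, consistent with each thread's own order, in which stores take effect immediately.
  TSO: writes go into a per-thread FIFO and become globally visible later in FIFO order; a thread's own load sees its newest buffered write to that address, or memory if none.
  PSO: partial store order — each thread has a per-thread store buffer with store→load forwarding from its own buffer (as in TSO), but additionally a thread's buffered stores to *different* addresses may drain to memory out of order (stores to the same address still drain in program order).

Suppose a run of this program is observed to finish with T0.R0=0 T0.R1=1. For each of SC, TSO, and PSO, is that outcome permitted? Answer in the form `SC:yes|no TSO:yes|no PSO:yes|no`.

outcome vector order: (T0.R0,T0.R1)
SC: 3 outcomes — {00; 01; 21}
TSO: 3 outcomes — {00; 01; 21}
PSO: 4 outcomes — {00; 01; 20; 21}
target 01 ∈ {SC,TSO,PSO}

SC:yes TSO:yes PSO:yes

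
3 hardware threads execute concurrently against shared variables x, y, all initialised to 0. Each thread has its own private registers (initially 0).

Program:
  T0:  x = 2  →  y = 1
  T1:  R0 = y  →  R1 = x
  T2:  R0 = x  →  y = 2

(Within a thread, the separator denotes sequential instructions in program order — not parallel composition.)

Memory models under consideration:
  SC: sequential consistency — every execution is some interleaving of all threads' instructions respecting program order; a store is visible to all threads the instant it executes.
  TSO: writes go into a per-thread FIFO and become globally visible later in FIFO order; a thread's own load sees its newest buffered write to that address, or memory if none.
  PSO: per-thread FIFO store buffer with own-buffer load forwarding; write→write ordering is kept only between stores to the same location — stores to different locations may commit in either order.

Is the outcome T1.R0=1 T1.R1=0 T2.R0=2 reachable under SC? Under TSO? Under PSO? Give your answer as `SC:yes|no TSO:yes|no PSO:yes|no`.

SC:no TSO:no PSO:yes

outcome vector order: (T1.R0,T1.R1,T2.R0)
SC (9): 000 002 020 022 120 122 200 220 222
TSO (9): 000 002 020 022 120 122 200 220 222
PSO (11): 000 002 020 022 100 102 120 122 200 220 222
target 102 ∈ {PSO}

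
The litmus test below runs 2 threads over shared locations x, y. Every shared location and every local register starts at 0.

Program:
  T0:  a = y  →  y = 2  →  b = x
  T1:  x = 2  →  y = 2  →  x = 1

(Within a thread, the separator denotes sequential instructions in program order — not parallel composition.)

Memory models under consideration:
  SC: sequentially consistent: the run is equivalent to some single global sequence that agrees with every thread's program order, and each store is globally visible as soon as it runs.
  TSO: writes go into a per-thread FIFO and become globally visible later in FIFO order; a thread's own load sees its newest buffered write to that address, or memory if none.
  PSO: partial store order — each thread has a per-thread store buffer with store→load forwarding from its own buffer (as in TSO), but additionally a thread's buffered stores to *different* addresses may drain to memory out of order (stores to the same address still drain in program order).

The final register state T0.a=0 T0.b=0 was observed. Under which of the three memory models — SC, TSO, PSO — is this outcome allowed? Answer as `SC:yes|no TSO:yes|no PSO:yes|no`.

outcome vector order: (T0.a,T0.b)
under SC → 0/0 0/1 0/2 2/1 2/2
under TSO → 0/0 0/1 0/2 2/1 2/2
under PSO → 0/0 0/1 0/2 2/0 2/1 2/2
target 0/0 ∈ {SC,TSO,PSO}

SC:yes TSO:yes PSO:yes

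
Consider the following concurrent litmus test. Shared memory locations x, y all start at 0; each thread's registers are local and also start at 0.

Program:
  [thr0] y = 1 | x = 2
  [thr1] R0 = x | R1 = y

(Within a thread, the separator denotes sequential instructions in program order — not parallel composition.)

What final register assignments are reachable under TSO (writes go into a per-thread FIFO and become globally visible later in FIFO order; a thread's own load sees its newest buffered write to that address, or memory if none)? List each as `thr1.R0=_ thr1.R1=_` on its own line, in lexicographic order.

outcome vector order: (thr1.R0,thr1.R1)
|TSO outcomes| = 3

thr1.R0=0 thr1.R1=0
thr1.R0=0 thr1.R1=1
thr1.R0=2 thr1.R1=1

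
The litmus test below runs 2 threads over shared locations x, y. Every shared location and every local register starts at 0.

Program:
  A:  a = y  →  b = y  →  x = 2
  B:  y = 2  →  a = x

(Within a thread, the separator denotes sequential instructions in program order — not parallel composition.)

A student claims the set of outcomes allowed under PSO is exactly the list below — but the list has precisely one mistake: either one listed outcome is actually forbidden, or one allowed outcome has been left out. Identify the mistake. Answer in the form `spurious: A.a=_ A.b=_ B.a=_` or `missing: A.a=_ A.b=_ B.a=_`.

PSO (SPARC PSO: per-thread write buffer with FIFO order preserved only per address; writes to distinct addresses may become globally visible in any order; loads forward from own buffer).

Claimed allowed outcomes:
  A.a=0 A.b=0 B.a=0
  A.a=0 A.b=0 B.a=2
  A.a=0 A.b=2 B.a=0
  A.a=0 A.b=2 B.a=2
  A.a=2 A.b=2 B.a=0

outcome vector order: (A.a,A.b,B.a)
[PSO] allowed = {000; 002; 020; 022; 220; 222}
PSO∖claimed = {222}

missing: A.a=2 A.b=2 B.a=2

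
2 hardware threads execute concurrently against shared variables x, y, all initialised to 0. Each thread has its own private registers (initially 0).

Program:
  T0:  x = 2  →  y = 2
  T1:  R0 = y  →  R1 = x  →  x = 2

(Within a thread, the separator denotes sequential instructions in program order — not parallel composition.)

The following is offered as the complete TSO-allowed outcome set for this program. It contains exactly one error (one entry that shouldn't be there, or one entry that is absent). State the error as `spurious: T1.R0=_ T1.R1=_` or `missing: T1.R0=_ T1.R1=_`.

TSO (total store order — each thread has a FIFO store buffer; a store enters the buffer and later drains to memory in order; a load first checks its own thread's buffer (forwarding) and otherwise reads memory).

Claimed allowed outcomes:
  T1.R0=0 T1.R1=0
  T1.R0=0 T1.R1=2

missing: T1.R0=2 T1.R1=2

outcome vector order: (T1.R0,T1.R1)
TSO (3): (0,0), (0,2), (2,2)
TSO∖claimed = {(2,2)}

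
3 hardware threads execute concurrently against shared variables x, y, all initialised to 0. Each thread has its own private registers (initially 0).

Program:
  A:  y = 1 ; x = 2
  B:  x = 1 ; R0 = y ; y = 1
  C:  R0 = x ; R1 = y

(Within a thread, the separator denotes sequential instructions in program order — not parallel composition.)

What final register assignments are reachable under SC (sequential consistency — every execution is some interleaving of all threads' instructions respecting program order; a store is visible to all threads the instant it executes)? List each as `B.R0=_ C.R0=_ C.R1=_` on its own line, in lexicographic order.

B.R0=0 C.R0=0 C.R1=0
B.R0=0 C.R0=0 C.R1=1
B.R0=0 C.R0=1 C.R1=0
B.R0=0 C.R0=1 C.R1=1
B.R0=0 C.R0=2 C.R1=1
B.R0=1 C.R0=0 C.R1=0
B.R0=1 C.R0=0 C.R1=1
B.R0=1 C.R0=1 C.R1=0
B.R0=1 C.R0=1 C.R1=1
B.R0=1 C.R0=2 C.R1=1

outcome vector order: (B.R0,C.R0,C.R1)
|SC outcomes| = 10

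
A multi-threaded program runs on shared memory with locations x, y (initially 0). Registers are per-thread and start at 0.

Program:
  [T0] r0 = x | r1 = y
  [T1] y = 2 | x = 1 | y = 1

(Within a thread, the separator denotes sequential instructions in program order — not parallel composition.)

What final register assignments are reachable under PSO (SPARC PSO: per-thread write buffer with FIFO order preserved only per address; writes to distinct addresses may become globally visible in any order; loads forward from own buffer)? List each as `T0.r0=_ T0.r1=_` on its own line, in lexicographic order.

T0.r0=0 T0.r1=0
T0.r0=0 T0.r1=1
T0.r0=0 T0.r1=2
T0.r0=1 T0.r1=0
T0.r0=1 T0.r1=1
T0.r0=1 T0.r1=2

outcome vector order: (T0.r0,T0.r1)
|PSO outcomes| = 6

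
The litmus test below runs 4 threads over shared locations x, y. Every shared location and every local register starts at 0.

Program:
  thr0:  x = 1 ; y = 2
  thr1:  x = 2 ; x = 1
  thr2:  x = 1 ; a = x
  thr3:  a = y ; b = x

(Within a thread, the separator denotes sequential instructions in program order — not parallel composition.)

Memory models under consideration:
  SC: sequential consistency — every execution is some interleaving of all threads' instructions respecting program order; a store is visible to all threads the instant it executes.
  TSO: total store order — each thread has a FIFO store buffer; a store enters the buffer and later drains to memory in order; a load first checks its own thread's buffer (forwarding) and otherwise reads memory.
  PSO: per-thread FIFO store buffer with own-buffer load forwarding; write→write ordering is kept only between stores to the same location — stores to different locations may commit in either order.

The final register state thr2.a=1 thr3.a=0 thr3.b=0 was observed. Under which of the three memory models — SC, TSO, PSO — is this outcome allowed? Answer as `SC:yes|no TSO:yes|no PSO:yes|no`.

outcome vector order: (thr2.a,thr3.a,thr3.b)
SC: 10 outcomes — {1/0/0, 1/0/1, 1/0/2, 1/2/1, 1/2/2, 2/0/0, 2/0/1, 2/0/2, 2/2/1, 2/2/2}
TSO: 10 outcomes — {1/0/0, 1/0/1, 1/0/2, 1/2/1, 1/2/2, 2/0/0, 2/0/1, 2/0/2, 2/2/1, 2/2/2}
PSO: 12 outcomes — {1/0/0, 1/0/1, 1/0/2, 1/2/0, 1/2/1, 1/2/2, 2/0/0, 2/0/1, 2/0/2, 2/2/0, 2/2/1, 2/2/2}
target 1/0/0 ∈ {SC,TSO,PSO}

SC:yes TSO:yes PSO:yes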